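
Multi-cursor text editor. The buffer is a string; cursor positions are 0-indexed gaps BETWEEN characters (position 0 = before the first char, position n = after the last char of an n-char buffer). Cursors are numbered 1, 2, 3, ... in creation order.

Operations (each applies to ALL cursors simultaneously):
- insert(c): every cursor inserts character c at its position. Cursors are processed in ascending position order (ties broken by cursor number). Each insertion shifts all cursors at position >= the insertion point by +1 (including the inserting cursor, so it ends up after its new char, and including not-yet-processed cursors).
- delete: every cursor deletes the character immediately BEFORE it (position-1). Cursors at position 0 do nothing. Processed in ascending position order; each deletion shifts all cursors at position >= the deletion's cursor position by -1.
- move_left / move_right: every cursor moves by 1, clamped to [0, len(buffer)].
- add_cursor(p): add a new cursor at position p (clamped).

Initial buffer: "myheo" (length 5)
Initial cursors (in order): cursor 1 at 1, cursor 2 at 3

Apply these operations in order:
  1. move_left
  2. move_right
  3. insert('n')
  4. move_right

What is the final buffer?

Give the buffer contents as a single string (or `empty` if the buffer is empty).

Answer: mnyhneo

Derivation:
After op 1 (move_left): buffer="myheo" (len 5), cursors c1@0 c2@2, authorship .....
After op 2 (move_right): buffer="myheo" (len 5), cursors c1@1 c2@3, authorship .....
After op 3 (insert('n')): buffer="mnyhneo" (len 7), cursors c1@2 c2@5, authorship .1..2..
After op 4 (move_right): buffer="mnyhneo" (len 7), cursors c1@3 c2@6, authorship .1..2..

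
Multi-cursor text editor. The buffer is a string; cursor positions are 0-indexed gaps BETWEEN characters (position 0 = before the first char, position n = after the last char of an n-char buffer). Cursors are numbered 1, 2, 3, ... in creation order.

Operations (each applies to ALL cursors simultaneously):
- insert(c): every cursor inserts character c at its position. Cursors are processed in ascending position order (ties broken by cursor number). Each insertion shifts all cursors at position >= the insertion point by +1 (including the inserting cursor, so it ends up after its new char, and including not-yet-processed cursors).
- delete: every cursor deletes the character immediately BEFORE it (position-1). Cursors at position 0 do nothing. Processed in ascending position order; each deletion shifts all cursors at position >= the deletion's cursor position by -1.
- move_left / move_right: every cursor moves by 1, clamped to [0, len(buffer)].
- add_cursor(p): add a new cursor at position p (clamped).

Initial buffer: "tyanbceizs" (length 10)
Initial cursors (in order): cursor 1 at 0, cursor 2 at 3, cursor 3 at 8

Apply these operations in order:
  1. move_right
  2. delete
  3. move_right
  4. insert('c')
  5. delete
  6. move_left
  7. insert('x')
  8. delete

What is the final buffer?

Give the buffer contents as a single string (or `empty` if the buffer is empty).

Answer: yabceis

Derivation:
After op 1 (move_right): buffer="tyanbceizs" (len 10), cursors c1@1 c2@4 c3@9, authorship ..........
After op 2 (delete): buffer="yabceis" (len 7), cursors c1@0 c2@2 c3@6, authorship .......
After op 3 (move_right): buffer="yabceis" (len 7), cursors c1@1 c2@3 c3@7, authorship .......
After op 4 (insert('c')): buffer="ycabcceisc" (len 10), cursors c1@2 c2@5 c3@10, authorship .1..2....3
After op 5 (delete): buffer="yabceis" (len 7), cursors c1@1 c2@3 c3@7, authorship .......
After op 6 (move_left): buffer="yabceis" (len 7), cursors c1@0 c2@2 c3@6, authorship .......
After op 7 (insert('x')): buffer="xyaxbceixs" (len 10), cursors c1@1 c2@4 c3@9, authorship 1..2....3.
After op 8 (delete): buffer="yabceis" (len 7), cursors c1@0 c2@2 c3@6, authorship .......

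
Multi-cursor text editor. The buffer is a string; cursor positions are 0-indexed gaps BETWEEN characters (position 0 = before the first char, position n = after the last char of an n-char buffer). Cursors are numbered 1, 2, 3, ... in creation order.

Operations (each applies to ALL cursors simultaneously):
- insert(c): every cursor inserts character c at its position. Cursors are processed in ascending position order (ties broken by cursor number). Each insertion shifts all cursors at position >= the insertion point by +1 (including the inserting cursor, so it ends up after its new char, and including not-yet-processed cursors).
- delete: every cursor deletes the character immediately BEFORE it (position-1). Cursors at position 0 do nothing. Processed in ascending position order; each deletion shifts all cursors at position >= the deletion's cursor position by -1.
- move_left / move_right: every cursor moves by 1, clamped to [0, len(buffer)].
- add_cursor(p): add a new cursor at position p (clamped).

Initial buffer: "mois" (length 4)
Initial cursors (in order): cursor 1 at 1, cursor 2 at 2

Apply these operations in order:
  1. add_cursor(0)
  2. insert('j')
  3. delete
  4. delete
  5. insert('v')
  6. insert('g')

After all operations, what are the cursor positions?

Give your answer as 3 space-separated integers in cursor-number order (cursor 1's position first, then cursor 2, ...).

Answer: 6 6 6

Derivation:
After op 1 (add_cursor(0)): buffer="mois" (len 4), cursors c3@0 c1@1 c2@2, authorship ....
After op 2 (insert('j')): buffer="jmjojis" (len 7), cursors c3@1 c1@3 c2@5, authorship 3.1.2..
After op 3 (delete): buffer="mois" (len 4), cursors c3@0 c1@1 c2@2, authorship ....
After op 4 (delete): buffer="is" (len 2), cursors c1@0 c2@0 c3@0, authorship ..
After op 5 (insert('v')): buffer="vvvis" (len 5), cursors c1@3 c2@3 c3@3, authorship 123..
After op 6 (insert('g')): buffer="vvvgggis" (len 8), cursors c1@6 c2@6 c3@6, authorship 123123..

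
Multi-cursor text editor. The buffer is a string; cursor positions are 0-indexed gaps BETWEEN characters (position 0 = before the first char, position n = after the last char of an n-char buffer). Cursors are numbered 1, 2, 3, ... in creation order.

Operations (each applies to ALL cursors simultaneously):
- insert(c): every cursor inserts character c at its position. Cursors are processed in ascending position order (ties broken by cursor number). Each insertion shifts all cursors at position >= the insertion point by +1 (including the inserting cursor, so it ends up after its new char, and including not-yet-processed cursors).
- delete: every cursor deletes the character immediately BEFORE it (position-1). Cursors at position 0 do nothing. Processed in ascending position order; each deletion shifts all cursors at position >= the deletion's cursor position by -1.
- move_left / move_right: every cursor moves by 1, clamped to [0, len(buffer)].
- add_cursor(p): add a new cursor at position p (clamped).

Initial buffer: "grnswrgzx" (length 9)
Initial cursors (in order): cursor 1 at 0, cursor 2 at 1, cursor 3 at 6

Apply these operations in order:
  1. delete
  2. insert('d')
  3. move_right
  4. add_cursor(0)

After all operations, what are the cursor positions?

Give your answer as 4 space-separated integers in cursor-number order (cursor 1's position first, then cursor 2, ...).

After op 1 (delete): buffer="rnswgzx" (len 7), cursors c1@0 c2@0 c3@4, authorship .......
After op 2 (insert('d')): buffer="ddrnswdgzx" (len 10), cursors c1@2 c2@2 c3@7, authorship 12....3...
After op 3 (move_right): buffer="ddrnswdgzx" (len 10), cursors c1@3 c2@3 c3@8, authorship 12....3...
After op 4 (add_cursor(0)): buffer="ddrnswdgzx" (len 10), cursors c4@0 c1@3 c2@3 c3@8, authorship 12....3...

Answer: 3 3 8 0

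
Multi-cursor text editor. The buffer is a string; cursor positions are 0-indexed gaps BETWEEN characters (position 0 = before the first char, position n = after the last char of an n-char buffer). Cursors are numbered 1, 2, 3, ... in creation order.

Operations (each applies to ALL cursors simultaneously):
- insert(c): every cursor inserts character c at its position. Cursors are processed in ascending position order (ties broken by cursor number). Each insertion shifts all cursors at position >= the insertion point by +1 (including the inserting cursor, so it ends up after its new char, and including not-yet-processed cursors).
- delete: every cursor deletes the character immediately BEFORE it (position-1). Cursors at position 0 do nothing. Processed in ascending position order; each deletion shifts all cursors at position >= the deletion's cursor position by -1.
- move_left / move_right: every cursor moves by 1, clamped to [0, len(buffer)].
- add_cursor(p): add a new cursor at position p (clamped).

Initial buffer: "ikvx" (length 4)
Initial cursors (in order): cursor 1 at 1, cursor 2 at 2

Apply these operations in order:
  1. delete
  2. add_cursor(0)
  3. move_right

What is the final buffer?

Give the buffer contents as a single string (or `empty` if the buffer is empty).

Answer: vx

Derivation:
After op 1 (delete): buffer="vx" (len 2), cursors c1@0 c2@0, authorship ..
After op 2 (add_cursor(0)): buffer="vx" (len 2), cursors c1@0 c2@0 c3@0, authorship ..
After op 3 (move_right): buffer="vx" (len 2), cursors c1@1 c2@1 c3@1, authorship ..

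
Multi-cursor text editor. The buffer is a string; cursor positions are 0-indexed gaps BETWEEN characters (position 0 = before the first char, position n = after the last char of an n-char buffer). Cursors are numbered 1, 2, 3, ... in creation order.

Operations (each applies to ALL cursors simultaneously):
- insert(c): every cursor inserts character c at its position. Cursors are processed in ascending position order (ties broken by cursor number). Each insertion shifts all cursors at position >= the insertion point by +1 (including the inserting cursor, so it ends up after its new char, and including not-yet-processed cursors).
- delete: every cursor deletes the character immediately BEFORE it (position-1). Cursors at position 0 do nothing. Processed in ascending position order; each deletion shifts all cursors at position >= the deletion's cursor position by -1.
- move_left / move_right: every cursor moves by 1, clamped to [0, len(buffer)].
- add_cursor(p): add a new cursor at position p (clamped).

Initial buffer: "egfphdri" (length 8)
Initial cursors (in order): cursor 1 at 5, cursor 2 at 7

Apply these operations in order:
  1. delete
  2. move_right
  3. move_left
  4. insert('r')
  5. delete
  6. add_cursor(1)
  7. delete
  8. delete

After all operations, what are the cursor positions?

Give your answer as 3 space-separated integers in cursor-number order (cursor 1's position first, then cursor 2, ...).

After op 1 (delete): buffer="egfpdi" (len 6), cursors c1@4 c2@5, authorship ......
After op 2 (move_right): buffer="egfpdi" (len 6), cursors c1@5 c2@6, authorship ......
After op 3 (move_left): buffer="egfpdi" (len 6), cursors c1@4 c2@5, authorship ......
After op 4 (insert('r')): buffer="egfprdri" (len 8), cursors c1@5 c2@7, authorship ....1.2.
After op 5 (delete): buffer="egfpdi" (len 6), cursors c1@4 c2@5, authorship ......
After op 6 (add_cursor(1)): buffer="egfpdi" (len 6), cursors c3@1 c1@4 c2@5, authorship ......
After op 7 (delete): buffer="gfi" (len 3), cursors c3@0 c1@2 c2@2, authorship ...
After op 8 (delete): buffer="i" (len 1), cursors c1@0 c2@0 c3@0, authorship .

Answer: 0 0 0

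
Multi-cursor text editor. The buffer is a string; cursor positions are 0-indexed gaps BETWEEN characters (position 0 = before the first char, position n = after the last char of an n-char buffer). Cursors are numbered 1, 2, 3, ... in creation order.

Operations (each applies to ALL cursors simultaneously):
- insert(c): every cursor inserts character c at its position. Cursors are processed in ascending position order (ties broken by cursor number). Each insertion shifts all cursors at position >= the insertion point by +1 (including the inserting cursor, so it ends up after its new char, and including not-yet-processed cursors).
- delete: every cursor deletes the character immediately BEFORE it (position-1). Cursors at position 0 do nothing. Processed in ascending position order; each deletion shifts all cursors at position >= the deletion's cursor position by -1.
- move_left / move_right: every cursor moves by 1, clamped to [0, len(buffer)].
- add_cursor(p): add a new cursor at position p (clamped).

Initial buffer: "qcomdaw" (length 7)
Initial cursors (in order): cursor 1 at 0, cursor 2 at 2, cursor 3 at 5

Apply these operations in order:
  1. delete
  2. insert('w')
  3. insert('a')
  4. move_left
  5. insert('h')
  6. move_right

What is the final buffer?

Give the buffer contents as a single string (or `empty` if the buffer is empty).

After op 1 (delete): buffer="qomaw" (len 5), cursors c1@0 c2@1 c3@3, authorship .....
After op 2 (insert('w')): buffer="wqwomwaw" (len 8), cursors c1@1 c2@3 c3@6, authorship 1.2..3..
After op 3 (insert('a')): buffer="waqwaomwaaw" (len 11), cursors c1@2 c2@5 c3@9, authorship 11.22..33..
After op 4 (move_left): buffer="waqwaomwaaw" (len 11), cursors c1@1 c2@4 c3@8, authorship 11.22..33..
After op 5 (insert('h')): buffer="whaqwhaomwhaaw" (len 14), cursors c1@2 c2@6 c3@11, authorship 111.222..333..
After op 6 (move_right): buffer="whaqwhaomwhaaw" (len 14), cursors c1@3 c2@7 c3@12, authorship 111.222..333..

Answer: whaqwhaomwhaaw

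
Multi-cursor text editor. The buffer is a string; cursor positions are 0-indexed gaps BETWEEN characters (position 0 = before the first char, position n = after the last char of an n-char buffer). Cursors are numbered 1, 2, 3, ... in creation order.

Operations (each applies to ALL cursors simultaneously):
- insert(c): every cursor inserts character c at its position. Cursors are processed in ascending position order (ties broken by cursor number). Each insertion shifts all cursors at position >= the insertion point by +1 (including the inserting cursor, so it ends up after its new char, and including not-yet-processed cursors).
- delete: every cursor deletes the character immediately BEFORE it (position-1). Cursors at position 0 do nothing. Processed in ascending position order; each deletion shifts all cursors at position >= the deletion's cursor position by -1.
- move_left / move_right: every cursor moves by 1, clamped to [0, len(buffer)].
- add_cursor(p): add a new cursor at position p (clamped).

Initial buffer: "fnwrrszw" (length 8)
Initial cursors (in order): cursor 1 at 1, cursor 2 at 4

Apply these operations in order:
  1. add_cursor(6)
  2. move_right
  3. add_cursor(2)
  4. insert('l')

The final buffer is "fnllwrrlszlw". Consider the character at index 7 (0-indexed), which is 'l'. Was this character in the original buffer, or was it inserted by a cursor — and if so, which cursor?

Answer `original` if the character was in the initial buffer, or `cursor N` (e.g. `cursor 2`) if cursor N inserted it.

Answer: cursor 2

Derivation:
After op 1 (add_cursor(6)): buffer="fnwrrszw" (len 8), cursors c1@1 c2@4 c3@6, authorship ........
After op 2 (move_right): buffer="fnwrrszw" (len 8), cursors c1@2 c2@5 c3@7, authorship ........
After op 3 (add_cursor(2)): buffer="fnwrrszw" (len 8), cursors c1@2 c4@2 c2@5 c3@7, authorship ........
After op 4 (insert('l')): buffer="fnllwrrlszlw" (len 12), cursors c1@4 c4@4 c2@8 c3@11, authorship ..14...2..3.
Authorship (.=original, N=cursor N): . . 1 4 . . . 2 . . 3 .
Index 7: author = 2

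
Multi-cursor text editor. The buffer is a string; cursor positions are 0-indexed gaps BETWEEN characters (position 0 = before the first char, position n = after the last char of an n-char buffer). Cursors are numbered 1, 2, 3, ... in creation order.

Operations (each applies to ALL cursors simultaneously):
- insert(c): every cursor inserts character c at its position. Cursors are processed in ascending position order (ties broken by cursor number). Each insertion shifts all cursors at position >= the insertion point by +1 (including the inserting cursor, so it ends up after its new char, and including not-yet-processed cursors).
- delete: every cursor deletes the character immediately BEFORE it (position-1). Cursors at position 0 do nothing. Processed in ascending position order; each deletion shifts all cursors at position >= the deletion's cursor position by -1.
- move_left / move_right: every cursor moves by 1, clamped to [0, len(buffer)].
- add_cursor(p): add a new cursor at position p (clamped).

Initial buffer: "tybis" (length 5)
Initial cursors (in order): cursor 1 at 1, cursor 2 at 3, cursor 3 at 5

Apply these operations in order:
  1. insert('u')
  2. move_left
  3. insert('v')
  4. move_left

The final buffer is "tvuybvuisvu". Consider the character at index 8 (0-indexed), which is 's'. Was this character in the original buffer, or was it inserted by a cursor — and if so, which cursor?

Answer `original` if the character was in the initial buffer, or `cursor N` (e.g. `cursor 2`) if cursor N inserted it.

After op 1 (insert('u')): buffer="tuybuisu" (len 8), cursors c1@2 c2@5 c3@8, authorship .1..2..3
After op 2 (move_left): buffer="tuybuisu" (len 8), cursors c1@1 c2@4 c3@7, authorship .1..2..3
After op 3 (insert('v')): buffer="tvuybvuisvu" (len 11), cursors c1@2 c2@6 c3@10, authorship .11..22..33
After op 4 (move_left): buffer="tvuybvuisvu" (len 11), cursors c1@1 c2@5 c3@9, authorship .11..22..33
Authorship (.=original, N=cursor N): . 1 1 . . 2 2 . . 3 3
Index 8: author = original

Answer: original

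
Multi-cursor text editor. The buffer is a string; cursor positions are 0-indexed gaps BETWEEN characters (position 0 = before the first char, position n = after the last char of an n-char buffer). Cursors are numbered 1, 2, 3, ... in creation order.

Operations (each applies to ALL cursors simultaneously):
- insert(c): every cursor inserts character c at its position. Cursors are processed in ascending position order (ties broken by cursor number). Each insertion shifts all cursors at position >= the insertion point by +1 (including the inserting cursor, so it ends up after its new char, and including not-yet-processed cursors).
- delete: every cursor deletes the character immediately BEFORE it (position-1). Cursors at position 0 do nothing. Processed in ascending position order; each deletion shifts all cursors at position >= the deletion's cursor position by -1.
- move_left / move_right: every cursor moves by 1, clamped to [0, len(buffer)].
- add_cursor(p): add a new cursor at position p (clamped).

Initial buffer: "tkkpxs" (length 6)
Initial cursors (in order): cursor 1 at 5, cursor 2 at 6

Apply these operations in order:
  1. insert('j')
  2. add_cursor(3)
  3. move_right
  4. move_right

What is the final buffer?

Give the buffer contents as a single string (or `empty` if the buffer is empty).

After op 1 (insert('j')): buffer="tkkpxjsj" (len 8), cursors c1@6 c2@8, authorship .....1.2
After op 2 (add_cursor(3)): buffer="tkkpxjsj" (len 8), cursors c3@3 c1@6 c2@8, authorship .....1.2
After op 3 (move_right): buffer="tkkpxjsj" (len 8), cursors c3@4 c1@7 c2@8, authorship .....1.2
After op 4 (move_right): buffer="tkkpxjsj" (len 8), cursors c3@5 c1@8 c2@8, authorship .....1.2

Answer: tkkpxjsj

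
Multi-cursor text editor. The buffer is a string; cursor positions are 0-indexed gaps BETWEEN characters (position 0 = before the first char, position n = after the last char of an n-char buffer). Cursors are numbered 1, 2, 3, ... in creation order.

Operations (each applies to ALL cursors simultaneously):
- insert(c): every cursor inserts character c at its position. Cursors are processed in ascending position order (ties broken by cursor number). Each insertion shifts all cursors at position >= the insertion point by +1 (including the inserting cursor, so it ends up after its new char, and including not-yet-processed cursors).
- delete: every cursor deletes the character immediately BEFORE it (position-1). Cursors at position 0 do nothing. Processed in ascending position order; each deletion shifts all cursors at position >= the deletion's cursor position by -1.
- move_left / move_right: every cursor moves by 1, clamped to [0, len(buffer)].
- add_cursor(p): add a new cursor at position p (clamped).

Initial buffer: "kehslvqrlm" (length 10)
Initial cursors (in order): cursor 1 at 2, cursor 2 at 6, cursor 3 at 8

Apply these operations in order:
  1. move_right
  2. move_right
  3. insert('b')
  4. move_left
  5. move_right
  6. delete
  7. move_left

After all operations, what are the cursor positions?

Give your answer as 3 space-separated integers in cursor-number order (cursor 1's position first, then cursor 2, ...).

Answer: 3 7 9

Derivation:
After op 1 (move_right): buffer="kehslvqrlm" (len 10), cursors c1@3 c2@7 c3@9, authorship ..........
After op 2 (move_right): buffer="kehslvqrlm" (len 10), cursors c1@4 c2@8 c3@10, authorship ..........
After op 3 (insert('b')): buffer="kehsblvqrblmb" (len 13), cursors c1@5 c2@10 c3@13, authorship ....1....2..3
After op 4 (move_left): buffer="kehsblvqrblmb" (len 13), cursors c1@4 c2@9 c3@12, authorship ....1....2..3
After op 5 (move_right): buffer="kehsblvqrblmb" (len 13), cursors c1@5 c2@10 c3@13, authorship ....1....2..3
After op 6 (delete): buffer="kehslvqrlm" (len 10), cursors c1@4 c2@8 c3@10, authorship ..........
After op 7 (move_left): buffer="kehslvqrlm" (len 10), cursors c1@3 c2@7 c3@9, authorship ..........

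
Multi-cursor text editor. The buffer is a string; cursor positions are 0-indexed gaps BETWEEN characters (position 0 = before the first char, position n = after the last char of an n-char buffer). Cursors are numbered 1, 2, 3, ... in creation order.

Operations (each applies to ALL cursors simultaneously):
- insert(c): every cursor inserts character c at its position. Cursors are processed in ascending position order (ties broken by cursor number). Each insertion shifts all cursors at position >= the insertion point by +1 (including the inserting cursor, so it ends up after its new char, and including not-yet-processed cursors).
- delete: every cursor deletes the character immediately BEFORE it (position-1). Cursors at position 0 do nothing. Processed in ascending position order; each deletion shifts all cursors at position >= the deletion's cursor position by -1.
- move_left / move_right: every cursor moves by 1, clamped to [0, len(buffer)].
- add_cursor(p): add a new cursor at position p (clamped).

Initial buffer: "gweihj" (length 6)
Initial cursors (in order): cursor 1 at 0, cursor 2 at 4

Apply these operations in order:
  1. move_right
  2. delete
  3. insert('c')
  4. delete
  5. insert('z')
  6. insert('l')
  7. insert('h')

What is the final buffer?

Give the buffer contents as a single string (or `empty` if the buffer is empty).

After op 1 (move_right): buffer="gweihj" (len 6), cursors c1@1 c2@5, authorship ......
After op 2 (delete): buffer="weij" (len 4), cursors c1@0 c2@3, authorship ....
After op 3 (insert('c')): buffer="cweicj" (len 6), cursors c1@1 c2@5, authorship 1...2.
After op 4 (delete): buffer="weij" (len 4), cursors c1@0 c2@3, authorship ....
After op 5 (insert('z')): buffer="zweizj" (len 6), cursors c1@1 c2@5, authorship 1...2.
After op 6 (insert('l')): buffer="zlweizlj" (len 8), cursors c1@2 c2@7, authorship 11...22.
After op 7 (insert('h')): buffer="zlhweizlhj" (len 10), cursors c1@3 c2@9, authorship 111...222.

Answer: zlhweizlhj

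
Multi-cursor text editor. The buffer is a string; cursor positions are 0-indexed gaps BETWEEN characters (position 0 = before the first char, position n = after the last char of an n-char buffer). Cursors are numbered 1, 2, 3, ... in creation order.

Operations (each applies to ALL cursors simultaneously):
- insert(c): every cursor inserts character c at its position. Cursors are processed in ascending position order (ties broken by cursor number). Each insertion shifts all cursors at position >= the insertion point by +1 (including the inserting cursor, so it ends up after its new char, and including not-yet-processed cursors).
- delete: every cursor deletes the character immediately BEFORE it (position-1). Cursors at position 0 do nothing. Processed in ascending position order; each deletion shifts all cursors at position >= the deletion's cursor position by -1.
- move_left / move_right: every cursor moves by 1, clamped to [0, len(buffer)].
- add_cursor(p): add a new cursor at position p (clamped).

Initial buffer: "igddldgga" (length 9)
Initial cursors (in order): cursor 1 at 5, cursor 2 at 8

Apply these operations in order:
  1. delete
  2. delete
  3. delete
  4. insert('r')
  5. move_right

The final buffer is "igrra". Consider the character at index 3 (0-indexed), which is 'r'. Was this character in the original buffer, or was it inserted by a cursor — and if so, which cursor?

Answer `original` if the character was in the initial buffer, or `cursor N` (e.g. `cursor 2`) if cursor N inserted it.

Answer: cursor 2

Derivation:
After op 1 (delete): buffer="igdddga" (len 7), cursors c1@4 c2@6, authorship .......
After op 2 (delete): buffer="igdda" (len 5), cursors c1@3 c2@4, authorship .....
After op 3 (delete): buffer="iga" (len 3), cursors c1@2 c2@2, authorship ...
After op 4 (insert('r')): buffer="igrra" (len 5), cursors c1@4 c2@4, authorship ..12.
After op 5 (move_right): buffer="igrra" (len 5), cursors c1@5 c2@5, authorship ..12.
Authorship (.=original, N=cursor N): . . 1 2 .
Index 3: author = 2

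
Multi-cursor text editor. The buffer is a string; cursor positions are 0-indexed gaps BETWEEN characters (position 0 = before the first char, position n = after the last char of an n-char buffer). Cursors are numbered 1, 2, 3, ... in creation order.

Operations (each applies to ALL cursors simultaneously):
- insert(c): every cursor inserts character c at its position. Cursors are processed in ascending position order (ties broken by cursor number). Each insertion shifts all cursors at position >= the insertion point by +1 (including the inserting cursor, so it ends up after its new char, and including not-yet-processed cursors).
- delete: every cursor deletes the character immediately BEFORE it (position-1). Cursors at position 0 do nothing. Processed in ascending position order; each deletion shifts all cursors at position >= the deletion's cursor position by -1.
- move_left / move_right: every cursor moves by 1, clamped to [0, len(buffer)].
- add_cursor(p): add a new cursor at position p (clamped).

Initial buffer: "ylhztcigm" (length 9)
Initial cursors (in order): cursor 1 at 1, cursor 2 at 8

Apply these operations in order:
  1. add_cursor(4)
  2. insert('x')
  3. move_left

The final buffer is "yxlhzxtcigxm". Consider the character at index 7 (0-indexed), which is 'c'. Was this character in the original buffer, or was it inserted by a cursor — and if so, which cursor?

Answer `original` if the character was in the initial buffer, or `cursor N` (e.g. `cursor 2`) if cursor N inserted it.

After op 1 (add_cursor(4)): buffer="ylhztcigm" (len 9), cursors c1@1 c3@4 c2@8, authorship .........
After op 2 (insert('x')): buffer="yxlhzxtcigxm" (len 12), cursors c1@2 c3@6 c2@11, authorship .1...3....2.
After op 3 (move_left): buffer="yxlhzxtcigxm" (len 12), cursors c1@1 c3@5 c2@10, authorship .1...3....2.
Authorship (.=original, N=cursor N): . 1 . . . 3 . . . . 2 .
Index 7: author = original

Answer: original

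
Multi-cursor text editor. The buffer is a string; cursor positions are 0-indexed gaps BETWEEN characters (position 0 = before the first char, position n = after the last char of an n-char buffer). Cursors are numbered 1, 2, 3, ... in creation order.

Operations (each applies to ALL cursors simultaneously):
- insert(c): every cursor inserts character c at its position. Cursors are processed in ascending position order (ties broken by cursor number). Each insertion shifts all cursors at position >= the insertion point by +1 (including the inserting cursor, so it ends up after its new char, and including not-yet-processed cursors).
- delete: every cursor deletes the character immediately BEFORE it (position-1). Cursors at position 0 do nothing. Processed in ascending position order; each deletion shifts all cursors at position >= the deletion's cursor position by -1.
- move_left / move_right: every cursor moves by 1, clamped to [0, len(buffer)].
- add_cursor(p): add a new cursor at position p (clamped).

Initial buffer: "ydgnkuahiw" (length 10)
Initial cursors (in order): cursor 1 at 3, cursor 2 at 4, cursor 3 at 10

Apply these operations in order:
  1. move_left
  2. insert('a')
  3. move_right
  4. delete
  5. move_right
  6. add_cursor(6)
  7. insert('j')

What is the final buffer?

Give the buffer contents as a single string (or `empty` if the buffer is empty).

Answer: ydaajkjujahiaj

Derivation:
After op 1 (move_left): buffer="ydgnkuahiw" (len 10), cursors c1@2 c2@3 c3@9, authorship ..........
After op 2 (insert('a')): buffer="ydagankuahiaw" (len 13), cursors c1@3 c2@5 c3@12, authorship ..1.2......3.
After op 3 (move_right): buffer="ydagankuahiaw" (len 13), cursors c1@4 c2@6 c3@13, authorship ..1.2......3.
After op 4 (delete): buffer="ydaakuahia" (len 10), cursors c1@3 c2@4 c3@10, authorship ..12.....3
After op 5 (move_right): buffer="ydaakuahia" (len 10), cursors c1@4 c2@5 c3@10, authorship ..12.....3
After op 6 (add_cursor(6)): buffer="ydaakuahia" (len 10), cursors c1@4 c2@5 c4@6 c3@10, authorship ..12.....3
After op 7 (insert('j')): buffer="ydaajkjujahiaj" (len 14), cursors c1@5 c2@7 c4@9 c3@14, authorship ..121.2.4...33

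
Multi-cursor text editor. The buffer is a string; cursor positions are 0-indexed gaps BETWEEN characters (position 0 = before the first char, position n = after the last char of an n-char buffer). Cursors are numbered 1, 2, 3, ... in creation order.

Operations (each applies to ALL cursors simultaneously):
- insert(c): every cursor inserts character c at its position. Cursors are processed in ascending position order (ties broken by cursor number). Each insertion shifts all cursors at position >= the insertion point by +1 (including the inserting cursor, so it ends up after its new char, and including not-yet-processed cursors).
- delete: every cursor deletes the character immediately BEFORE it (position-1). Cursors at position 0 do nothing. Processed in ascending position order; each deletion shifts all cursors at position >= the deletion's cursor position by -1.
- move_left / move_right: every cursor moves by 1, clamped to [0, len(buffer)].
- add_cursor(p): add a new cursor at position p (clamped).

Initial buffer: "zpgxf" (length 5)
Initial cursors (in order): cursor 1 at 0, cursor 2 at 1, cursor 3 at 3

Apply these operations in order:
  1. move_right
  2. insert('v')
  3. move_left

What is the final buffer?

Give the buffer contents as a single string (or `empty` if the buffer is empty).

After op 1 (move_right): buffer="zpgxf" (len 5), cursors c1@1 c2@2 c3@4, authorship .....
After op 2 (insert('v')): buffer="zvpvgxvf" (len 8), cursors c1@2 c2@4 c3@7, authorship .1.2..3.
After op 3 (move_left): buffer="zvpvgxvf" (len 8), cursors c1@1 c2@3 c3@6, authorship .1.2..3.

Answer: zvpvgxvf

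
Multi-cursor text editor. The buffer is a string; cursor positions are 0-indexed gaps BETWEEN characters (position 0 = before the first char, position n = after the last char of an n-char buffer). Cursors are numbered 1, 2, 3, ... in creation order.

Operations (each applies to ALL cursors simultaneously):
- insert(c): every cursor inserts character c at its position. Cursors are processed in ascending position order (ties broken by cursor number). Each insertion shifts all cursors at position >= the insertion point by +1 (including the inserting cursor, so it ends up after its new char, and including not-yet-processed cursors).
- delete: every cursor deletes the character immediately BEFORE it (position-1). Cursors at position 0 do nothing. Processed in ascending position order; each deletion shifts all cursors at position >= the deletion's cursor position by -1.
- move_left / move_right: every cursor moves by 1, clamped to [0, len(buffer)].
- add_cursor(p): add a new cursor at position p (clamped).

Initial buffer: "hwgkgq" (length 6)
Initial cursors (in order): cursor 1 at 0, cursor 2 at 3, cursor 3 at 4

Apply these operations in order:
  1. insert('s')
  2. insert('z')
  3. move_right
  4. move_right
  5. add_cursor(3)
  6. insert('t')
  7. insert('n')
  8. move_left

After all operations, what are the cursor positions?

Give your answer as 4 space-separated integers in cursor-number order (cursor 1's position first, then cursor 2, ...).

Answer: 7 14 19 4

Derivation:
After op 1 (insert('s')): buffer="shwgsksgq" (len 9), cursors c1@1 c2@5 c3@7, authorship 1...2.3..
After op 2 (insert('z')): buffer="szhwgszkszgq" (len 12), cursors c1@2 c2@7 c3@10, authorship 11...22.33..
After op 3 (move_right): buffer="szhwgszkszgq" (len 12), cursors c1@3 c2@8 c3@11, authorship 11...22.33..
After op 4 (move_right): buffer="szhwgszkszgq" (len 12), cursors c1@4 c2@9 c3@12, authorship 11...22.33..
After op 5 (add_cursor(3)): buffer="szhwgszkszgq" (len 12), cursors c4@3 c1@4 c2@9 c3@12, authorship 11...22.33..
After op 6 (insert('t')): buffer="szhtwtgszkstzgqt" (len 16), cursors c4@4 c1@6 c2@12 c3@16, authorship 11.4.1.22.323..3
After op 7 (insert('n')): buffer="szhtnwtngszkstnzgqtn" (len 20), cursors c4@5 c1@8 c2@15 c3@20, authorship 11.44.11.22.3223..33
After op 8 (move_left): buffer="szhtnwtngszkstnzgqtn" (len 20), cursors c4@4 c1@7 c2@14 c3@19, authorship 11.44.11.22.3223..33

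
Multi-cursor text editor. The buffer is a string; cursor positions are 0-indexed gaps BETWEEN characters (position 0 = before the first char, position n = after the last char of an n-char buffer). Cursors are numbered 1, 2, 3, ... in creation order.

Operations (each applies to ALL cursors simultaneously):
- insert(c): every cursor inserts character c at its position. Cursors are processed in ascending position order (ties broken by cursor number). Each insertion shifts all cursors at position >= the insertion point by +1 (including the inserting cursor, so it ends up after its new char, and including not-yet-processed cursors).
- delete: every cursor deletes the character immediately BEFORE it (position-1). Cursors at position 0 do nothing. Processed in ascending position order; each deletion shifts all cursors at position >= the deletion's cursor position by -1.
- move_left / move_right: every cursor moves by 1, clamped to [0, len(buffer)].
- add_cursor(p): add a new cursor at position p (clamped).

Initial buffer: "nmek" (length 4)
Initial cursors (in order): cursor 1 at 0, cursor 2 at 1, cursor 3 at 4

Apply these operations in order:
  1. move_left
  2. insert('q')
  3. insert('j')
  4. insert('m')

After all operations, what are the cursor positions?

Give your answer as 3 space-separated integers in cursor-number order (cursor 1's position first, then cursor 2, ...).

After op 1 (move_left): buffer="nmek" (len 4), cursors c1@0 c2@0 c3@3, authorship ....
After op 2 (insert('q')): buffer="qqnmeqk" (len 7), cursors c1@2 c2@2 c3@6, authorship 12...3.
After op 3 (insert('j')): buffer="qqjjnmeqjk" (len 10), cursors c1@4 c2@4 c3@9, authorship 1212...33.
After op 4 (insert('m')): buffer="qqjjmmnmeqjmk" (len 13), cursors c1@6 c2@6 c3@12, authorship 121212...333.

Answer: 6 6 12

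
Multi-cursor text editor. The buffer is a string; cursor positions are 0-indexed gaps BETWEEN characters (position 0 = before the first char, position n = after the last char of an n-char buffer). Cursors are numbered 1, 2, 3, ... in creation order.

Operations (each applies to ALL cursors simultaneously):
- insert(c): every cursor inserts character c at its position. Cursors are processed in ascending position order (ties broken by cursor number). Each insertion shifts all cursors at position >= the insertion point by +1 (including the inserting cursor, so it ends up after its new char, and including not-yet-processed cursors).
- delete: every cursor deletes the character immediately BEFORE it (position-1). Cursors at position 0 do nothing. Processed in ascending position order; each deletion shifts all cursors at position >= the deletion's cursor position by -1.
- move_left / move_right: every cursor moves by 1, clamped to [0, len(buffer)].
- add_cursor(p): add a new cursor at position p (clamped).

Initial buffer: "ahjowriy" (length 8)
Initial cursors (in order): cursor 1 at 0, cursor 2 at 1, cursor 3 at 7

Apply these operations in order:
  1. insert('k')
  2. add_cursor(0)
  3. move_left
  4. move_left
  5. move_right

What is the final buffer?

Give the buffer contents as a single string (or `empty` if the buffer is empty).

After op 1 (insert('k')): buffer="kakhjowriky" (len 11), cursors c1@1 c2@3 c3@10, authorship 1.2......3.
After op 2 (add_cursor(0)): buffer="kakhjowriky" (len 11), cursors c4@0 c1@1 c2@3 c3@10, authorship 1.2......3.
After op 3 (move_left): buffer="kakhjowriky" (len 11), cursors c1@0 c4@0 c2@2 c3@9, authorship 1.2......3.
After op 4 (move_left): buffer="kakhjowriky" (len 11), cursors c1@0 c4@0 c2@1 c3@8, authorship 1.2......3.
After op 5 (move_right): buffer="kakhjowriky" (len 11), cursors c1@1 c4@1 c2@2 c3@9, authorship 1.2......3.

Answer: kakhjowriky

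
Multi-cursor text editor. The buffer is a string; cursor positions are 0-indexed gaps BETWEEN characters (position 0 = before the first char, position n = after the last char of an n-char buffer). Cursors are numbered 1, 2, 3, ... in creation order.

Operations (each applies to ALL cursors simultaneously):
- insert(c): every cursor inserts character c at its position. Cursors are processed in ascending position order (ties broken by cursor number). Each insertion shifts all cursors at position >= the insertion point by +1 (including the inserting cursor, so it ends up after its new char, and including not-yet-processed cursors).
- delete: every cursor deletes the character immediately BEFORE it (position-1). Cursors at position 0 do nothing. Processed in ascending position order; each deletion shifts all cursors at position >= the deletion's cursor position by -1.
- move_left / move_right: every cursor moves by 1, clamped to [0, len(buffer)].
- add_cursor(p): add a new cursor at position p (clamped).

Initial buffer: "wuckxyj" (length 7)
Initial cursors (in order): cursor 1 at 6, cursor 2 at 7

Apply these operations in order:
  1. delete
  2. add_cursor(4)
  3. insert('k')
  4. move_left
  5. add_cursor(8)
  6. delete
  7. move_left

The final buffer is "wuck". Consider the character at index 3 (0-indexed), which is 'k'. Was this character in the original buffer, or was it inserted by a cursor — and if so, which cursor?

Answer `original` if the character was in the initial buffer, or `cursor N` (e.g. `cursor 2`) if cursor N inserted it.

After op 1 (delete): buffer="wuckx" (len 5), cursors c1@5 c2@5, authorship .....
After op 2 (add_cursor(4)): buffer="wuckx" (len 5), cursors c3@4 c1@5 c2@5, authorship .....
After op 3 (insert('k')): buffer="wuckkxkk" (len 8), cursors c3@5 c1@8 c2@8, authorship ....3.12
After op 4 (move_left): buffer="wuckkxkk" (len 8), cursors c3@4 c1@7 c2@7, authorship ....3.12
After op 5 (add_cursor(8)): buffer="wuckkxkk" (len 8), cursors c3@4 c1@7 c2@7 c4@8, authorship ....3.12
After op 6 (delete): buffer="wuck" (len 4), cursors c3@3 c1@4 c2@4 c4@4, authorship ...3
After op 7 (move_left): buffer="wuck" (len 4), cursors c3@2 c1@3 c2@3 c4@3, authorship ...3
Authorship (.=original, N=cursor N): . . . 3
Index 3: author = 3

Answer: cursor 3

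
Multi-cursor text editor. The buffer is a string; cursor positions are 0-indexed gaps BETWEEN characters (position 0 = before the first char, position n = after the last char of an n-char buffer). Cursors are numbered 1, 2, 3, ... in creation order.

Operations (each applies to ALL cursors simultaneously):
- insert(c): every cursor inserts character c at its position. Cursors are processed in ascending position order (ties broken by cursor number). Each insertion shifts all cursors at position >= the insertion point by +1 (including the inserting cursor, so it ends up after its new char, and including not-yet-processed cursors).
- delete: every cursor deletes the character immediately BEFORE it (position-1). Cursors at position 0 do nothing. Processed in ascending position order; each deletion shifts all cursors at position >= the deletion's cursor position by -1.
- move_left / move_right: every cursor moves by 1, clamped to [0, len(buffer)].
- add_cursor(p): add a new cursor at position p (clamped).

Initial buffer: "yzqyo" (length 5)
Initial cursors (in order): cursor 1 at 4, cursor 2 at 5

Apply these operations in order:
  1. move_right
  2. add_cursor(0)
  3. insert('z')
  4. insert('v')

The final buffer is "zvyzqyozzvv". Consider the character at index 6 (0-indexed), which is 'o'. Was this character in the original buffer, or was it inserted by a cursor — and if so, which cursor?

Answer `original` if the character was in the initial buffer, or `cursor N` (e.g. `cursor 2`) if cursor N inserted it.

After op 1 (move_right): buffer="yzqyo" (len 5), cursors c1@5 c2@5, authorship .....
After op 2 (add_cursor(0)): buffer="yzqyo" (len 5), cursors c3@0 c1@5 c2@5, authorship .....
After op 3 (insert('z')): buffer="zyzqyozz" (len 8), cursors c3@1 c1@8 c2@8, authorship 3.....12
After op 4 (insert('v')): buffer="zvyzqyozzvv" (len 11), cursors c3@2 c1@11 c2@11, authorship 33.....1212
Authorship (.=original, N=cursor N): 3 3 . . . . . 1 2 1 2
Index 6: author = original

Answer: original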